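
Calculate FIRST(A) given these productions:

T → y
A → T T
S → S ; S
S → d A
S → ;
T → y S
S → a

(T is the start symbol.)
FIRST sets of the other non-terminals involved (by the same procedure, iterated to a fixed point):
  FIRST(T) = { 'y' }

From A → T T:
  - T is a non-terminal: add FIRST(T) \ {ε} = { 'y' }
    T is not nullable, so stop

Collecting: FIRST(A) = { 'y' }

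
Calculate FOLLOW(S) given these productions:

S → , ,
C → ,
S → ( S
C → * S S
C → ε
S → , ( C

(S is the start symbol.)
{ $, '(', ',' }

S is the start symbol, so $ ∈ FOLLOW(S).
In S → ( S: S is at the end; this adds FOLLOW(S) to itself — nothing new
In C → * S S: S is followed by S, add FIRST(S) \ {ε} = { '(', ',' }
In C → * S S: S is at the end, add FOLLOW(C)

The FOLLOW sets referred to above (computed the same way, to a fixed point):
  FOLLOW(C) = { $, '(', ',' }

Taking the union: FOLLOW(S) = { $, '(', ',' }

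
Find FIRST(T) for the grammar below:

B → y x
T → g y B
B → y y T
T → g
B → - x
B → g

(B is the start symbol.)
From T → g y B:
  - g is a terminal: add 'g' and stop
From T → g:
  - g is a terminal: add 'g' and stop

Collecting: FIRST(T) = { 'g' }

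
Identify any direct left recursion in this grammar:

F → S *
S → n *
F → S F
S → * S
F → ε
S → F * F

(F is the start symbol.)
No direct left recursion

Direct left recursion occurs when N → N α for some non-terminal N (the right-hand side begins with the left-hand side itself).

F → S *: starts with S
S → n *: starts with n
F → S F: starts with S
S → * S: starts with '*'
F → ε: starts with ε
S → F * F: starts with F

No direct left recursion found.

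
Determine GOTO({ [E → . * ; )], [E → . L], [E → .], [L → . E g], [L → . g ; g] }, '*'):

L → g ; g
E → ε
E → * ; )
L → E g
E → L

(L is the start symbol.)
GOTO(I, '*') = CLOSURE({ [A → αX.β] : [A → α.Xβ] ∈ I, X = '*' })

Items with dot before '*', with the dot advanced:
  [E → . * ; )] → [E → * . ; )]
Closure adds nothing (no advanced item has the dot before a non-terminal).

GOTO = { [E → * . ; )] }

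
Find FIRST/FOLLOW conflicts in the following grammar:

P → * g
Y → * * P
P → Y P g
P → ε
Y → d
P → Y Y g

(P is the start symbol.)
Yes. P → '*' g with FOLLOW(P) on { '*' }; P → Y P g with FOLLOW(P) on { '*', 'd' }; P → Y Y g with FOLLOW(P) on { '*', 'd' }

A FIRST/FOLLOW conflict occurs when a non-terminal N has a nullable alternative N → β (β ⇒* ε) and another alternative N → α with FIRST(α) ∩ FOLLOW(N) ≠ ∅: on such a lookahead the parser cannot decide between expanding α and letting N vanish via β.

Nullable non-terminals: P.
FIRST sets used below: FIRST(Y) = { '*', 'd' }

P: nullable alternative(s) P → ε; FOLLOW(P) = { $, '*', 'd', 'g' }
  P → * g: FIRST \ {ε} = { '*' } — overlaps FOLLOW(P) on { '*' }: CONFLICT
  P → Y P g: FIRST \ {ε} = { '*', 'd' } — overlaps FOLLOW(P) on { '*', 'd' }: CONFLICT
  P → ε: FIRST \ {ε} = { } — this is the only nullable alternative, skip
  P → Y Y g: FIRST \ {ε} = { '*', 'd' } — overlaps FOLLOW(P) on { '*', 'd' }: CONFLICT

Y has no nullable alternative, so no FIRST/FOLLOW check is needed there.

So the grammar has 3 FIRST/FOLLOW conflicts (marked CONFLICT above).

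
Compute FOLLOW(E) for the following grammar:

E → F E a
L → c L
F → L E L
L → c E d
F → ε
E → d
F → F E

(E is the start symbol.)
{ $, 'a', 'c', 'd' }

E is the start symbol, so $ ∈ FOLLOW(E).
In E → F E a: E is followed by a, add FIRST(a) \ {ε} = { 'a' }
In F → L E L: E is followed by L, add FIRST(L) \ {ε} = { 'c' }
In L → c E d: E is followed by d, add FIRST(d) \ {ε} = { 'd' }
In F → F E: E is at the end, add FOLLOW(F)

The FOLLOW sets referred to above (computed the same way, to a fixed point):
  FOLLOW(F) = { 'c', 'd' }

Taking the union: FOLLOW(E) = { $, 'a', 'c', 'd' }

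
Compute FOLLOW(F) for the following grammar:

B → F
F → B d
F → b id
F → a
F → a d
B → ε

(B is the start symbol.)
In B → F: F is at the end, add FOLLOW(B)

The FOLLOW sets referred to above (computed the same way, to a fixed point):
  FOLLOW(B) = { $, 'd' }

Taking the union: FOLLOW(F) = { $, 'd' }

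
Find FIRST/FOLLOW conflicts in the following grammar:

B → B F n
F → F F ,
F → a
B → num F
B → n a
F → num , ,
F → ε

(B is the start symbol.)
Yes. F → F F ',' with FOLLOW(F) on { ',', 'a', 'num' }; F → a with FOLLOW(F) on { 'a' }; F → num ',' ',' with FOLLOW(F) on { 'num' }

A FIRST/FOLLOW conflict occurs when a non-terminal N has a nullable alternative N → β (β ⇒* ε) and another alternative N → α with FIRST(α) ∩ FOLLOW(N) ≠ ∅: on such a lookahead the parser cannot decide between expanding α and letting N vanish via β.

Nullable non-terminals: F.
FIRST sets used below: FIRST(F) = { ',', 'a', 'num', ε }

F: nullable alternative(s) F → ε; FOLLOW(F) = { $, ',', 'a', 'n', 'num' }
  F → F F ,: FIRST \ {ε} = { ',', 'a', 'num' } — overlaps FOLLOW(F) on { ',', 'a', 'num' }: CONFLICT
  F → a: FIRST \ {ε} = { 'a' } — overlaps FOLLOW(F) on { 'a' }: CONFLICT
  F → num , ,: FIRST \ {ε} = { 'num' } — overlaps FOLLOW(F) on { 'num' }: CONFLICT
  F → ε: FIRST \ {ε} = { } — this is the only nullable alternative, skip

B has no nullable alternative, so no FIRST/FOLLOW check is needed there.

So the grammar has 3 FIRST/FOLLOW conflicts (marked CONFLICT above).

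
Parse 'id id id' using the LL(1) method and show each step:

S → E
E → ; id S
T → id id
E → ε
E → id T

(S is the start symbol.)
LL(1) parsing maintains a stack (initially the start symbol over $) and the input. At each step: if the stack top is a terminal, match it against the current input token; if it is a non-terminal N, replace it with the RHS of M[N, lookahead] (the unique production whose predict set contains the lookahead).

Stack is shown with the top on the left.

Stack    Input       Action
---------------------------
S $      id id id $  output S → E
E $      id id id $  output E → id T
id T $   id id id $  match 'id'
T $      id id $     output T → id id
id id $  id id $     match 'id'
id $     id $        match 'id'
$        $           accept

The string is accepted.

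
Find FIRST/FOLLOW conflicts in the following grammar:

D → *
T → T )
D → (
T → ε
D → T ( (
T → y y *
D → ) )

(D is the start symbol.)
A FIRST/FOLLOW conflict occurs when a non-terminal N has a nullable alternative N → β (β ⇒* ε) and another alternative N → α with FIRST(α) ∩ FOLLOW(N) ≠ ∅: on such a lookahead the parser cannot decide between expanding α and letting N vanish via β.

Nullable non-terminals: T.
FIRST sets used below: FIRST(T) = { ')', 'y', ε }

T: nullable alternative(s) T → ε; FOLLOW(T) = { '(', ')' }
  T → T ): FIRST \ {ε} = { ')', 'y' } — overlaps FOLLOW(T) on { ')' }: CONFLICT
  T → ε: FIRST \ {ε} = { } — this is the only nullable alternative, skip
  T → y y *: FIRST \ {ε} = { 'y' } — disjoint from FOLLOW(T)

D has no nullable alternative, so no FIRST/FOLLOW check is needed there.

So the grammar has 1 FIRST/FOLLOW conflict (marked CONFLICT above).

Answer: Yes. T → T ')' with FOLLOW(T) on { ')' }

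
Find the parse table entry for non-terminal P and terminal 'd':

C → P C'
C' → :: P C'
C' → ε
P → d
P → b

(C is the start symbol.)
To find M[P, 'd'], we find productions for P where 'd' is in the predict set (PREDICT(N → α) = (FIRST(α) \ {ε}) ∪ (FOLLOW(N) if α ⇒* ε)).

P → d: PREDICT = { 'd' }
  'd' is in predict set, so this production goes in M[P, 'd']
P → b: PREDICT = { 'b' }

M[P, 'd'] = P → d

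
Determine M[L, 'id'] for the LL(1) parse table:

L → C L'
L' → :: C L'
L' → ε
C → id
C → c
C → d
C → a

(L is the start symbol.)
To find M[L, 'id'], we find productions for L where 'id' is in the predict set (PREDICT(N → α) = (FIRST(α) \ {ε}) ∪ (FOLLOW(N) if α ⇒* ε)).

Relevant sets:
  FIRST(C) = { 'a', 'c', 'd', 'id' }

L → C L': PREDICT = { 'a', 'c', 'd', 'id' }
  'id' is in predict set, so this production goes in M[L, 'id']

M[L, 'id'] = L → C L'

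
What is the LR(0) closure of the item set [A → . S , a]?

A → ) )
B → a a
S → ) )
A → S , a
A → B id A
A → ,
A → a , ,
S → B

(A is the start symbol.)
{ [A → . S , a], [B → . a a], [S → . ) )], [S → . B] }

To compute CLOSURE, for each item [A → α.Bβ] where B is a non-terminal, add [B → .γ] for all productions B → γ; repeat for the newly added items until nothing changes.

Start with: [A → . S , a]
  [A → . S , a] has the dot before S: add [S → . ) )], [S → . B]
  [S → . B] has the dot before B: add [B → . a a]
No further items can be added.

CLOSURE = { [A → . S , a], [B → . a a], [S → . ) )], [S → . B] }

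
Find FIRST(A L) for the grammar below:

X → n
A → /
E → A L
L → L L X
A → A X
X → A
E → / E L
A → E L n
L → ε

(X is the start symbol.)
{ '/' }

FIRST sets of the non-terminals involved (from the grammar, by fixed-point iteration):
  FIRST(A) = { '/' }

To compute FIRST(A L), process the symbols left to right:
Symbol A is a non-terminal. Add FIRST(A) \ {ε} = { '/' }
A is not nullable (ε ∉ FIRST(A)), so stop here.
FIRST(A L) = { '/' }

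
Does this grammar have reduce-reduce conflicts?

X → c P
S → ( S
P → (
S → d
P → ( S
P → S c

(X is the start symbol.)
Yes — I9: [P → ( S .] vs [S → ( S .]

Augment with X' → X and build the canonical LR(0) collection (I0 = CLOSURE({[X' → . X]}), then GOTO on every symbol after a dot until no new states appear). It has 11 states:
  I0: { [X → . c P], [X' → . X] }  — shift
  I1: { [X' → X .] }  — accept
  I2: { [P → . ( S], [P → . (], [P → . S c], [S → . ( S], [S → . d], [X → c . P] }  — shift
  I3: { [P → ( . S], [P → ( .], [S → ( . S], [S → . ( S], [S → . d] }  — shift, reduce
  I4: { [X → c P .] }  — reduce
  I5: { [P → S . c] }  — shift
  I6: { [S → d .] }  — reduce
  I7: { [P → S c .] }  — reduce
  I8: { [S → ( . S], [S → . ( S], [S → . d] }  — shift
  I9: { [P → ( S .], [S → ( S .] }  — 2 reduces
  I10: { [S → ( S .] }  — reduce

I9 contains complete items [P → ( S .], [S → ( S .] — reduce-reduce conflict.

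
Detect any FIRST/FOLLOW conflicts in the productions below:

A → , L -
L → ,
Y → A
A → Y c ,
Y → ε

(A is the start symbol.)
Yes. Y → A with FOLLOW(Y) on { 'c' }

Nullable non-terminals: Y.
FIRST sets used below: FIRST(A) = { ',', 'c' }

Y: nullable alternative(s) Y → ε; FOLLOW(Y) = { 'c' }
  Y → A: FIRST \ {ε} = { ',', 'c' } — overlaps FOLLOW(Y) on { 'c' }: CONFLICT
  Y → ε: FIRST \ {ε} = { } — this is the only nullable alternative, skip

A, L have no nullable alternative, so no FIRST/FOLLOW check is needed there.

So the grammar has 1 FIRST/FOLLOW conflict (marked CONFLICT above).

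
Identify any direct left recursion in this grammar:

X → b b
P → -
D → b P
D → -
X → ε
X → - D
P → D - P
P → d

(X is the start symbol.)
No direct left recursion

Direct left recursion occurs when N → N α for some non-terminal N (the right-hand side begins with the left-hand side itself).

X → b b: starts with b
P → -: starts with '-'
D → b P: starts with b
D → -: starts with '-'
X → ε: starts with ε
X → - D: starts with '-'
P → D - P: starts with D
P → d: starts with d

No direct left recursion found.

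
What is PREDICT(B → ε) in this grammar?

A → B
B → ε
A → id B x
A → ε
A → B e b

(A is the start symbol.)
PREDICT(B → ε) = (FIRST(RHS) \ {ε}) ∪ (FOLLOW(B) if ε ∈ FIRST(RHS), i.e. RHS ⇒* ε)
The right-hand side is ε (FIRST(ε) = { ε }), so the predict set is FOLLOW(B) = { $, 'e', 'x' }
PREDICT(B → ε) = { $, 'e', 'x' }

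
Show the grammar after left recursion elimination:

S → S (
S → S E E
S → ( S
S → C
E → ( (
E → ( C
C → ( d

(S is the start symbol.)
S → ( S S'
S → C S'
S' → ( S'
S' → E E S'
S' → ε
E → ( (
E → ( C
C → ( d

S is directly left-recursive. The standard transformation for
  A → A α₁ | ... | A α_m | β₁ | ... | β_n
is
  A  → β₁ A' | ... | β_n A'
  A' → α₁ A' | ... | α_m A' | ε

S → ( S becomes S → ( S S'
S → C becomes S → C S'
S → S ( becomes S' → ( S'
S → S E E becomes S' → E E S'
Add S' → ε

Productions for other non-terminals are unchanged:
  E → ( (
  E → ( C
  C → ( d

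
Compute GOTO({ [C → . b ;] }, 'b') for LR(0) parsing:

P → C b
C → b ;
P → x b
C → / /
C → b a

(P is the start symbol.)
GOTO(I, 'b') = CLOSURE({ [A → αX.β] : [A → α.Xβ] ∈ I, X = 'b' })

Items with dot before 'b', with the dot advanced:
  [C → . b ;] → [C → b . ;]
Closure adds nothing (no advanced item has the dot before a non-terminal).

GOTO = { [C → b . ;] }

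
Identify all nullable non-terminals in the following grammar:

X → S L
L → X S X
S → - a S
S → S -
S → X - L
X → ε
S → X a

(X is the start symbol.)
A non-terminal is nullable if it can derive ε (the empty string): either it has an ε-production, or it has a production whose right-hand side consists entirely of nullable non-terminals.

ε-productions: X → ε
So X is immediately nullable.
No further non-terminal can be added: every production for the remaining non-terminals contains a terminal or a non-nullable non-terminal.
Nullable = { 'X' }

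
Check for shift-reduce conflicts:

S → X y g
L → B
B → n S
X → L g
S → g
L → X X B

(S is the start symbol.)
A shift-reduce conflict occurs when an LR(0) state has both:
  - a complete (reduce) item [A → α .] (dot at the end), and
  - a shift item [B → β . c γ] (dot before a terminal).

Augment with S' → S and build the canonical LR(0) collection (I0 = CLOSURE({[S' → . S]}), then GOTO on every symbol after a dot until no new states appear). It has 13 states:
  I0: { [B → . n S], [L → . B], [L → . X X B], [S → . X y g], [S → . g], [S' → . S], [X → . L g] }  — shift
  I1: { [L → B .] }  — reduce
  I2: { [X → L . g] }  — shift
  I3: { [S' → S .] }  — accept
  I4: { [B → . n S], [L → . B], [L → . X X B], [L → X . X B], [S → X . y g], [X → . L g] }  — shift
  I5: { [S → g .] }  — reduce
  I6: { [B → . n S], [B → n . S], [L → . B], [L → . X X B], [S → . X y g], [S → . g], [X → . L g] }  — shift
  I7: { [B → n S .] }  — reduce
  I8: { [B → . n S], [L → . B], [L → . X X B], [L → X . X B], [L → X X . B], [X → . L g] }  — shift
  I9: { [S → X y . g] }  — shift
  I10: { [S → X y g .] }  — reduce
  I11: { [L → B .], [L → X X B .] }  — 2 reduces
  I12: { [X → L g .] }  — reduce

No state contains both a complete item and a shift item.

Answer: No shift-reduce conflicts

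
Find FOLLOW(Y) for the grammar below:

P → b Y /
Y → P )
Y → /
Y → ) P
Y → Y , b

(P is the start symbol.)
{ ',', '/' }

In P → b Y /: Y is followed by '/', add FIRST('/') \ {ε} = { '/' }
In Y → Y , b: Y is followed by ',' b, add FIRST(',' b) \ {ε} = { ',' }

Taking the union: FOLLOW(Y) = { ',', '/' }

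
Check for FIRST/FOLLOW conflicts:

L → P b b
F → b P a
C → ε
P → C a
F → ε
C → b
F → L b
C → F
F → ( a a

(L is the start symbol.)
A FIRST/FOLLOW conflict occurs when a non-terminal N has a nullable alternative N → β (β ⇒* ε) and another alternative N → α with FIRST(α) ∩ FOLLOW(N) ≠ ∅: on such a lookahead the parser cannot decide between expanding α and letting N vanish via β.

Nullable non-terminals: C, F.
FIRST sets used below: FIRST(F) = { '(', 'a', 'b', ε }, FIRST(L) = { '(', 'a', 'b' }

C: nullable alternative(s) C → ε, C → F; FOLLOW(C) = { 'a' }
  C → ε: FIRST \ {ε} = { } — disjoint from FOLLOW(C)
  C → b: FIRST \ {ε} = { 'b' } — disjoint from FOLLOW(C)
  C → F: FIRST \ {ε} = { '(', 'a', 'b' } — overlaps FOLLOW(C) on { 'a' }: CONFLICT

F: nullable alternative(s) F → ε; FOLLOW(F) = { 'a' }
  F → b P a: FIRST \ {ε} = { 'b' } — disjoint from FOLLOW(F)
  F → ε: FIRST \ {ε} = { } — this is the only nullable alternative, skip
  F → L b: FIRST \ {ε} = { '(', 'a', 'b' } — overlaps FOLLOW(F) on { 'a' }: CONFLICT
  F → ( a a: FIRST \ {ε} = { '(' } — disjoint from FOLLOW(F)

L, P have no nullable alternative, so no FIRST/FOLLOW check is needed there.

So the grammar has 2 FIRST/FOLLOW conflicts (marked CONFLICT above).

Answer: Yes. F → L b with FOLLOW(F) on { 'a' }; C → F with FOLLOW(C) on { 'a' }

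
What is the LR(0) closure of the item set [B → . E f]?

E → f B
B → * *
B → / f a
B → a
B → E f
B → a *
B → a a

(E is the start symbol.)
{ [B → . E f], [E → . f B] }

Start with: [B → . E f]
  [B → . E f] has the dot before E: add [E → . f B]
No further items can be added.

CLOSURE = { [B → . E f], [E → . f B] }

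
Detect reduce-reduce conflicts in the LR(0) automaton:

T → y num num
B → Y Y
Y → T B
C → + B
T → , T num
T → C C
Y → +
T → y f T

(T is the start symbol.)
No reduce-reduce conflicts

A reduce-reduce conflict occurs when an LR(0) state has two complete items [A → α .] and [B → β .] — both call for a reduction, and with no lookahead the parser cannot choose between them.

Augment with T' → T and build the canonical LR(0) collection (I0 = CLOSURE({[T' → . T]}), then GOTO on every symbol after a dot until no new states appear). It has 19 states:
  I0: { [C → . + B], [T → . , T num], [T → . C C], [T → . y f T], [T → . y num num], [T' → . T] }  — shift
  I1: { [B → . Y Y], [C → + . B], [C → . + B], [T → . , T num], [T → . C C], [T → . y f T], [T → . y num num], [Y → . +], [Y → . T B] }  — shift
  I2: { [C → . + B], [T → , . T num], [T → . , T num], [T → . C C], [T → . y f T], [T → . y num num] }  — shift
  I3: { [C → . + B], [T → C . C] }  — shift
  I4: { [T' → T .] }  — accept
  I5: { [T → y . f T], [T → y . num num] }  — shift
  I6: { [C → . + B], [T → . , T num], [T → . C C], [T → . y f T], [T → . y num num], [T → y f . T] }  — shift
  I7: { [T → y num . num] }  — shift
  I8: { [T → y num num .] }  — reduce
  I9: { [T → y f T .] }  — reduce
  I10: { [T → C C .] }  — reduce
  I11: { [T → , T . num] }  — shift
  I12: { [T → , T num .] }  — reduce
  I13: { [B → . Y Y], [C → + . B], [C → . + B], [T → . , T num], [T → . C C], [T → . y f T], [T → . y num num], [Y → + .], [Y → . +], [Y → . T B] }  — shift, reduce
  I14: { [C → + B .] }  — reduce
  I15: { [B → . Y Y], [C → . + B], [T → . , T num], [T → . C C], [T → . y f T], [T → . y num num], [Y → . +], [Y → . T B], [Y → T . B] }  — shift
  I16: { [B → Y . Y], [C → . + B], [T → . , T num], [T → . C C], [T → . y f T], [T → . y num num], [Y → . +], [Y → . T B] }  — shift
  I17: { [B → Y Y .] }  — reduce
  I18: { [Y → T B .] }  — reduce

No state contains more than one complete item.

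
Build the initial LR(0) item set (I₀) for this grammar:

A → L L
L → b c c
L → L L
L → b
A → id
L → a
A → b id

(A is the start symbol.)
{ [A → . L L], [A → . b id], [A → . id], [A' → . A], [L → . L L], [L → . a], [L → . b c c], [L → . b] }

First, augment the grammar with A' → A
I₀ = CLOSURE({ [A' → . A] }):
  [A' → . A] has the dot before A: add [A → . L L], [A → . id], [A → . b id]
  [A → . L L] has the dot before L: add [L → . b c c], [L → . L L], [L → . b], [L → . a]
No further items can be added.

I₀ = { [A → . L L], [A → . b id], [A → . id], [A' → . A], [L → . L L], [L → . a], [L → . b c c], [L → . b] }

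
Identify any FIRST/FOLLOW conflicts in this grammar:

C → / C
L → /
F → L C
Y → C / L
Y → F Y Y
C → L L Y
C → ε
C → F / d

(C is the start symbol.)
Yes. C → '/' C with FOLLOW(C) on { '/' }; C → L L Y with FOLLOW(C) on { '/' }; C → F '/' d with FOLLOW(C) on { '/' }

A FIRST/FOLLOW conflict occurs when a non-terminal N has a nullable alternative N → β (β ⇒* ε) and another alternative N → α with FIRST(α) ∩ FOLLOW(N) ≠ ∅: on such a lookahead the parser cannot decide between expanding α and letting N vanish via β.

Nullable non-terminals: C.
FIRST sets used below: FIRST(L) = { '/' }, FIRST(F) = { '/' }

C: nullable alternative(s) C → ε; FOLLOW(C) = { $, '/' }
  C → / C: FIRST \ {ε} = { '/' } — overlaps FOLLOW(C) on { '/' }: CONFLICT
  C → L L Y: FIRST \ {ε} = { '/' } — overlaps FOLLOW(C) on { '/' }: CONFLICT
  C → ε: FIRST \ {ε} = { } — this is the only nullable alternative, skip
  C → F / d: FIRST \ {ε} = { '/' } — overlaps FOLLOW(C) on { '/' }: CONFLICT

F, L, Y have no nullable alternative, so no FIRST/FOLLOW check is needed there.

So the grammar has 3 FIRST/FOLLOW conflicts (marked CONFLICT above).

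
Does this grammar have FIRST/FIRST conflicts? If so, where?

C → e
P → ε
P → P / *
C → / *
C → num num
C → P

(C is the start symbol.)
Yes. C → '/' '*' / C → P on { '/' }

A FIRST/FIRST conflict occurs when two productions N → α and N → β for the same non-terminal have FIRST(α) ∩ FIRST(β) ≠ ∅ (with ε ∈ FIRST of a nullable right-hand side, so two nullable alternatives also conflict).

FIRST sets of the non-terminals at (or reachable through a nullable prefix from) the front of some alternative:
  FIRST(P) = { '/', ε }

Productions for C:
  C → e: FIRST = { 'e' }
  C → / *: FIRST = { '/' }
  C → num num: FIRST = { 'num' }
  C → P: FIRST = { '/', ε }
Productions for P:
  P → ε: FIRST = { ε }
  P → P / *: FIRST = { '/' }

Conflict for C: C → / * and C → P
  Overlap: { '/' }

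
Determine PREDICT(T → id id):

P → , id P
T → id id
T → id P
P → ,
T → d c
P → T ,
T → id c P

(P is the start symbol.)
{ 'id' }

PREDICT(T → id id) = (FIRST(RHS) \ {ε}) ∪ (FOLLOW(T) if ε ∈ FIRST(RHS), i.e. RHS ⇒* ε)
FIRST(id id) = { 'id' }
ε ∉ FIRST(id id), so FOLLOW(T) is not added.
PREDICT(T → id id) = { 'id' }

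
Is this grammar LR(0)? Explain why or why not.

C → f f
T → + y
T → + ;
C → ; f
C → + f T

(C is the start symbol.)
A grammar is LR(0) if no state in the canonical LR(0) collection has:
  - both a shift item (dot before a terminal) and a complete item (shift-reduce conflict), or
  - two or more complete items (reduce-reduce conflict; the accept item [C' → C .] counts as a complete item here).

Augment with C' → C and build the canonical LR(0) collection (I0 = CLOSURE({[C' → . C]}), then GOTO on every symbol after a dot until no new states appear). It has 12 states:
  I0: { [C → . + f T], [C → . ; f], [C → . f f], [C' → . C] }  — shift
  I1: { [C → + . f T] }  — shift
  I2: { [C → ; . f] }  — shift
  I3: { [C' → C .] }  — accept
  I4: { [C → f . f] }  — shift
  I5: { [C → f f .] }  — reduce
  I6: { [C → ; f .] }  — reduce
  I7: { [C → + f . T], [T → . + ;], [T → . + y] }  — shift
  I8: { [T → + . ;], [T → + . y] }  — shift
  I9: { [C → + f T .] }  — reduce
  I10: { [T → + ; .] }  — reduce
  I11: { [T → + y .] }  — reduce

Every state is either a pure shift/goto state or contains exactly one complete item and nothing to shift — no conflicts. The grammar is LR(0).

Answer: Yes, the grammar is LR(0)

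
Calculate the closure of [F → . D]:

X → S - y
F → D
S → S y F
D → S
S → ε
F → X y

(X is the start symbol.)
{ [D → . S], [F → . D], [S → . S y F], [S → .] }

To compute CLOSURE, for each item [A → α.Bβ] where B is a non-terminal, add [B → .γ] for all productions B → γ; repeat for the newly added items until nothing changes.

Start with: [F → . D]
  [F → . D] has the dot before D: add [D → . S]
  [D → . S] has the dot before S: add [S → . S y F], [S → .]
No further items can be added.

CLOSURE = { [D → . S], [F → . D], [S → . S y F], [S → .] }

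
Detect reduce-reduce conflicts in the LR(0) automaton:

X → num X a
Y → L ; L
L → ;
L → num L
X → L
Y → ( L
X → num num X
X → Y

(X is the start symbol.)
Augment with X' → X and build the canonical LR(0) collection (I0 = CLOSURE({[X' → . X]}), then GOTO on every symbol after a dot until no new states appear). It has 17 states:
  I0: { [L → . ;], [L → . num L], [X → . L], [X → . Y], [X → . num X a], [X → . num num X], [X' → . X], [Y → . ( L], [Y → . L ; L] }  — shift
  I1: { [L → . ;], [L → . num L], [Y → ( . L] }  — shift
  I2: { [L → ; .] }  — reduce
  I3: { [X → L .], [Y → L . ; L] }  — shift, reduce
  I4: { [X' → X .] }  — accept
  I5: { [X → Y .] }  — reduce
  I6: { [L → . ;], [L → . num L], [L → num . L], [X → . L], [X → . Y], [X → . num X a], [X → . num num X], [X → num . X a], [X → num . num X], [Y → . ( L], [Y → . L ; L] }  — shift
  I7: { [L → num L .], [X → L .], [Y → L . ; L] }  — shift, 2 reduces
  I8: { [X → num X . a] }  — shift
  I9: { [L → . ;], [L → . num L], [L → num . L], [X → . L], [X → . Y], [X → . num X a], [X → . num num X], [X → num . X a], [X → num . num X], [X → num num . X], [Y → . ( L], [Y → . L ; L] }  — shift
  I10: { [X → num X . a], [X → num num X .] }  — shift, reduce
  I11: { [X → num X a .] }  — reduce
  I12: { [L → . ;], [L → . num L], [Y → L ; . L] }  — shift
  I13: { [Y → L ; L .] }  — reduce
  I14: { [L → . ;], [L → . num L], [L → num . L] }  — shift
  I15: { [L → num L .] }  — reduce
  I16: { [Y → ( L .] }  — reduce

I7 contains complete items [L → num L .], [X → L .] — reduce-reduce conflict.

Answer: Yes — I7: [L → num L .] vs [X → L .]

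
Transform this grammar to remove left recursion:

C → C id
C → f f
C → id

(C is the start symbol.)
C is directly left-recursive. The standard transformation for
  A → A α₁ | ... | A α_m | β₁ | ... | β_n
is
  A  → β₁ A' | ... | β_n A'
  A' → α₁ A' | ... | α_m A' | ε

C → f f becomes C → f f C'
C → id becomes C → id C'
C → C id becomes C' → id C'
Add C' → ε

Resulting grammar:
C → f f C'
C → id C'
C' → id C'
C' → ε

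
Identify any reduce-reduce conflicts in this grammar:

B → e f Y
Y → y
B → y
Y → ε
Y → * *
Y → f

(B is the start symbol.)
A reduce-reduce conflict occurs when an LR(0) state has two complete items [A → α .] and [B → β .] — both call for a reduction, and with no lookahead the parser cannot choose between them.

Augment with B' → B and build the canonical LR(0) collection (I0 = CLOSURE({[B' → . B]}), then GOTO on every symbol after a dot until no new states appear). It has 10 states:
  I0: { [B → . e f Y], [B → . y], [B' → . B] }  — shift
  I1: { [B' → B .] }  — accept
  I2: { [B → e . f Y] }  — shift
  I3: { [B → y .] }  — reduce
  I4: { [B → e f . Y], [Y → . * *], [Y → . f], [Y → . y], [Y → .] }  — shift, reduce
  I5: { [Y → * . *] }  — shift
  I6: { [B → e f Y .] }  — reduce
  I7: { [Y → f .] }  — reduce
  I8: { [Y → y .] }  — reduce
  I9: { [Y → * * .] }  — reduce

No state contains more than one complete item.

Answer: No reduce-reduce conflicts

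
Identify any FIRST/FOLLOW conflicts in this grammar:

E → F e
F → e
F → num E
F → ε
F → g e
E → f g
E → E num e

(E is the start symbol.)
A FIRST/FOLLOW conflict occurs when a non-terminal N has a nullable alternative N → β (β ⇒* ε) and another alternative N → α with FIRST(α) ∩ FOLLOW(N) ≠ ∅: on such a lookahead the parser cannot decide between expanding α and letting N vanish via β.

Nullable non-terminals: F.

F: nullable alternative(s) F → ε; FOLLOW(F) = { 'e' }
  F → e: FIRST \ {ε} = { 'e' } — overlaps FOLLOW(F) on { 'e' }: CONFLICT
  F → num E: FIRST \ {ε} = { 'num' } — disjoint from FOLLOW(F)
  F → ε: FIRST \ {ε} = { } — this is the only nullable alternative, skip
  F → g e: FIRST \ {ε} = { 'g' } — disjoint from FOLLOW(F)

E has no nullable alternative, so no FIRST/FOLLOW check is needed there.

So the grammar has 1 FIRST/FOLLOW conflict (marked CONFLICT above).

Answer: Yes. F → e with FOLLOW(F) on { 'e' }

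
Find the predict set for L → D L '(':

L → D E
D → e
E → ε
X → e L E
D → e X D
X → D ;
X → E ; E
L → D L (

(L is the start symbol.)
{ 'e' }

PREDICT(L → D L '(') = (FIRST(RHS) \ {ε}) ∪ (FOLLOW(L) if ε ∈ FIRST(RHS), i.e. RHS ⇒* ε)
FIRST(D) = { 'e' }
FIRST(D L '(') = { 'e' }
ε ∉ FIRST(D L '('), so FOLLOW(L) is not added.
PREDICT(L → D L '(') = { 'e' }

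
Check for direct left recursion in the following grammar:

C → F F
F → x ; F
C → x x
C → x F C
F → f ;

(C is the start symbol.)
No direct left recursion

Direct left recursion occurs when N → N α for some non-terminal N (the right-hand side begins with the left-hand side itself).

C → F F: starts with F
F → x ; F: starts with x
C → x x: starts with x
C → x F C: starts with x
F → f ;: starts with f

No direct left recursion found.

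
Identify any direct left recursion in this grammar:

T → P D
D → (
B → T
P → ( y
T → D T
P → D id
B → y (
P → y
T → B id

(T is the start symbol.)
Direct left recursion occurs when N → N α for some non-terminal N (the right-hand side begins with the left-hand side itself).

T → P D: starts with P
D → (: starts with '('
B → T: starts with T
P → ( y: starts with '('
T → D T: starts with D
P → D id: starts with D
B → y (: starts with y
P → y: starts with y
T → B id: starts with B

No direct left recursion found.

Answer: No direct left recursion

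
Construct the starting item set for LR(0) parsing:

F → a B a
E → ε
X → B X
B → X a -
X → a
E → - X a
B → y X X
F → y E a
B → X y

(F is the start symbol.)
First, augment the grammar with F' → F
I₀ = CLOSURE({ [F' → . F] }):
  [F' → . F] has the dot before F: add [F → . a B a], [F → . y E a]
No further items can be added.

I₀ = { [F → . a B a], [F → . y E a], [F' → . F] }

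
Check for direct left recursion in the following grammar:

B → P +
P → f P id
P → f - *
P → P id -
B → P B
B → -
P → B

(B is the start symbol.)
Yes, P is left-recursive

Direct left recursion occurs when N → N α for some non-terminal N (the right-hand side begins with the left-hand side itself).

B → P +: starts with P
P → f P id: starts with f
P → f - *: starts with f
P → P id -: LEFT RECURSIVE (starts with P)
B → P B: starts with P
B → -: starts with '-'
P → B: starts with B

The grammar has direct left recursion on: P.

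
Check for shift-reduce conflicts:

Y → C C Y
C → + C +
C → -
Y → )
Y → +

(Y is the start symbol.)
A shift-reduce conflict occurs when an LR(0) state has both:
  - a complete (reduce) item [A → α .] (dot at the end), and
  - a shift item [B → β . c γ] (dot before a terminal).

Augment with Y' → Y and build the canonical LR(0) collection (I0 = CLOSURE({[Y' → . Y]}), then GOTO on every symbol after a dot until no new states appear). It has 11 states:
  I0: { [C → . + C +], [C → . -], [Y → . )], [Y → . +], [Y → . C C Y], [Y' → . Y] }  — shift
  I1: { [Y → ) .] }  — reduce
  I2: { [C → + . C +], [C → . + C +], [C → . -], [Y → + .] }  — shift, reduce
  I3: { [C → - .] }  — reduce
  I4: { [C → . + C +], [C → . -], [Y → C . C Y] }  — shift
  I5: { [Y' → Y .] }  — accept
  I6: { [C → + . C +], [C → . + C +], [C → . -] }  — shift
  I7: { [C → . + C +], [C → . -], [Y → . )], [Y → . +], [Y → . C C Y], [Y → C C . Y] }  — shift
  I8: { [Y → C C Y .] }  — reduce
  I9: { [C → + C . +] }  — shift
  I10: { [C → + C + .] }  — reduce

I2 contains reduce item [Y → + .] and shift items [C → . + C +], [C → . -] — shift-reduce conflict.

Answer: Yes — I2: [Y → + .] vs [C → . + C +]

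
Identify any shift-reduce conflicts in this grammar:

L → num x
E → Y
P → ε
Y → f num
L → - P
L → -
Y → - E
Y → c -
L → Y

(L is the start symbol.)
Yes — I1: [L → - .] vs [Y → . - E]

Augment with L' → L and build the canonical LR(0) collection (I0 = CLOSURE({[L' → . L]}), then GOTO on every symbol after a dot until no new states appear). It has 14 states:
  I0: { [L → . - P], [L → . -], [L → . Y], [L → . num x], [L' → . L], [Y → . - E], [Y → . c -], [Y → . f num] }  — shift
  I1: { [E → . Y], [L → - . P], [L → - .], [P → .], [Y → - . E], [Y → . - E], [Y → . c -], [Y → . f num] }  — shift, 2 reduces
  I2: { [L' → L .] }  — accept
  I3: { [L → Y .] }  — reduce
  I4: { [Y → c . -] }  — shift
  I5: { [Y → f . num] }  — shift
  I6: { [L → num . x] }  — shift
  I7: { [L → num x .] }  — reduce
  I8: { [Y → f num .] }  — reduce
  I9: { [Y → c - .] }  — reduce
  I10: { [E → . Y], [Y → - . E], [Y → . - E], [Y → . c -], [Y → . f num] }  — shift
  I11: { [Y → - E .] }  — reduce
  I12: { [L → - P .] }  — reduce
  I13: { [E → Y .] }  — reduce

I1 contains reduce items [L → - .], [P → .] and shift items [Y → . - E], [Y → . c -], [Y → . f num] — shift-reduce conflict.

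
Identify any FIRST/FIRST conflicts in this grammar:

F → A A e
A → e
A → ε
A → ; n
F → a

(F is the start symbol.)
No FIRST/FIRST conflicts.

A FIRST/FIRST conflict occurs when two productions N → α and N → β for the same non-terminal have FIRST(α) ∩ FIRST(β) ≠ ∅ (with ε ∈ FIRST of a nullable right-hand side, so two nullable alternatives also conflict).

FIRST sets of the non-terminals at (or reachable through a nullable prefix from) the front of some alternative:
  FIRST(A) = { ';', 'e', ε }

Productions for F:
  F → A A e: FIRST = { ';', 'e' }
  F → a: FIRST = { 'a' }
Productions for A:
  A → e: FIRST = { 'e' }
  A → ε: FIRST = { ε }
  A → ; n: FIRST = { ';' }

All alternatives of each non-terminal have pairwise disjoint FIRST sets.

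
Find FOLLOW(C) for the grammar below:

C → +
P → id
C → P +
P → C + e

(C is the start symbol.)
{ $, '+' }

To compute FOLLOW(C), find every occurrence of C on a right-hand side N → α C β: add FIRST(β) \ {ε}, and if β is empty or nullable also add FOLLOW(N). Iterate to a fixed point.

C is the start symbol, so $ ∈ FOLLOW(C).
In P → C + e: C is followed by '+' e, add FIRST('+' e) \ {ε} = { '+' }

Taking the union: FOLLOW(C) = { $, '+' }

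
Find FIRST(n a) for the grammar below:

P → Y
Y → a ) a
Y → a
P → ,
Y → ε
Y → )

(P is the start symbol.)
To compute FIRST(n a), process the symbols left to right:
Symbol n is a terminal. Add 'n' and stop.
FIRST(n a) = { 'n' }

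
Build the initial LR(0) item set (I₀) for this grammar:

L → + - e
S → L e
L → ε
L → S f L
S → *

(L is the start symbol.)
First, augment the grammar with L' → L
I₀ = CLOSURE({ [L' → . L] }):
  [L' → . L] has the dot before L: add [L → . + - e], [L → .], [L → . S f L]
  [L → . S f L] has the dot before S: add [S → . L e], [S → . *]
No further items can be added.

I₀ = { [L → . + - e], [L → . S f L], [L → .], [L' → . L], [S → . *], [S → . L e] }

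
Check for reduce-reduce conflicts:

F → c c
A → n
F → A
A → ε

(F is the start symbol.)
Augment with F' → F and build the canonical LR(0) collection (I0 = CLOSURE({[F' → . F]}), then GOTO on every symbol after a dot until no new states appear). It has 6 states:
  I0: { [A → . n], [A → .], [F → . A], [F → . c c], [F' → . F] }  — shift, reduce
  I1: { [F → A .] }  — reduce
  I2: { [F' → F .] }  — accept
  I3: { [F → c . c] }  — shift
  I4: { [A → n .] }  — reduce
  I5: { [F → c c .] }  — reduce

No state contains more than one complete item.

Answer: No reduce-reduce conflicts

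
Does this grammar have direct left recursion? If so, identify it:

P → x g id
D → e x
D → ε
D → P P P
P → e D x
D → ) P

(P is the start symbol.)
No direct left recursion

Direct left recursion occurs when N → N α for some non-terminal N (the right-hand side begins with the left-hand side itself).

P → x g id: starts with x
D → e x: starts with e
D → ε: starts with ε
D → P P P: starts with P
P → e D x: starts with e
D → ) P: starts with ')'

No direct left recursion found.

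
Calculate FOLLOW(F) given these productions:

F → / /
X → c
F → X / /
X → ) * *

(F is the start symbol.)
F is the start symbol, so $ ∈ FOLLOW(F).
F does not occur on any right-hand side.

Taking the union: FOLLOW(F) = { $ }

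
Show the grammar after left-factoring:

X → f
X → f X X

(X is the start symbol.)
X → f X'
X' → ε
X' → X X

Left-factoring transforms A → αβ₁ | αβ₂ into A → αA' and A' → β₁ | β₂
(α is the longest common prefix among the alternatives). Repeat until
no nonterminal has two alternatives with a common prefix.

Round 1: X has alternatives sharing prefix 'f'. Introduce X': X → f X'
  Add: X' → ε
  Add: X' → X X

No remaining common prefixes — done.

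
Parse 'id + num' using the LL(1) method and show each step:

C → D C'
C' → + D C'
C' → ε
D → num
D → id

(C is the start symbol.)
LL(1) parsing maintains a stack (initially the start symbol over $) and the input. At each step: if the stack top is a terminal, match it against the current input token; if it is a non-terminal N, replace it with the RHS of M[N, lookahead] (the unique production whose predict set contains the lookahead).

Stack is shown with the top on the left.

Stack     Input       Action
----------------------------
C $       id + num $  output C → D C'
D C' $    id + num $  output D → id
id C' $   id + num $  match 'id'
C' $      + num $     output C' → + D C'
+ D C' $  + num $     match '+'
D C' $    num $       output D → num
num C' $  num $       match 'num'
C' $      $           output C' → ε
$         $           accept

The string is accepted.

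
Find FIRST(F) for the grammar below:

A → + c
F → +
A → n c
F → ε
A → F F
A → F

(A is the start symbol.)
{ '+', ε }

From F → +:
  - '+' is a terminal: add '+' and stop
From F → ε:
  - ε-production, so ε ∈ FIRST(F)

Collecting: FIRST(F) = { '+', ε }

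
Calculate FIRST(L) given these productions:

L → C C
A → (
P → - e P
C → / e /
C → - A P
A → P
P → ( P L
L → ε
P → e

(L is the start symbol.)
{ '-', '/', ε }

FIRST sets of the other non-terminals involved (by the same procedure, iterated to a fixed point):
  FIRST(C) = { '-', '/' }

From L → C C:
  - C is a non-terminal: add FIRST(C) \ {ε} = { '-', '/' }
    C is not nullable, so stop
From L → ε:
  - ε-production, so ε ∈ FIRST(L)

Collecting: FIRST(L) = { '-', '/', ε }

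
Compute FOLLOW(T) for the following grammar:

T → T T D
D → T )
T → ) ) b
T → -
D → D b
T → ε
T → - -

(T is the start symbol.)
{ $, ')', '-' }

To compute FOLLOW(T), find every occurrence of T on a right-hand side N → α T β: add FIRST(β) \ {ε}, and if β is empty or nullable also add FOLLOW(N). Iterate to a fixed point.

T is the start symbol, so $ ∈ FOLLOW(T).
In T → T T D: T is followed by T D, add FIRST(T D) \ {ε} = { ')', '-' }
In T → T T D: T is followed by D, add FIRST(D) \ {ε} = { ')', '-' }
In D → T ): T is followed by ')', add FIRST(')') \ {ε} = { ')' }

Taking the union: FOLLOW(T) = { $, ')', '-' }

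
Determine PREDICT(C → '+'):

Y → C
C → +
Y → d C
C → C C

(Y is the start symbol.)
PREDICT(C → '+') = (FIRST(RHS) \ {ε}) ∪ (FOLLOW(C) if ε ∈ FIRST(RHS), i.e. RHS ⇒* ε)
FIRST('+') = { '+' }
ε ∉ FIRST('+'), so FOLLOW(C) is not added.
PREDICT(C → '+') = { '+' }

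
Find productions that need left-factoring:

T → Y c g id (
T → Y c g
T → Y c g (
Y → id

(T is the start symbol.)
Yes, T has productions with common prefix 'Y c g'

Left-factoring is needed when two productions for the same non-terminal
share a common prefix on the right-hand side.

Productions for T:
  T → Y c g id (
  T → Y c g
  T → Y c g (

Found common prefix 'Y c g' in productions for T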